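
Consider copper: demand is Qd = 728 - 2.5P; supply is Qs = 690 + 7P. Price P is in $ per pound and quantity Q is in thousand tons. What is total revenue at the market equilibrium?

Equating demand and supply, 728 - 2.5P = 690 + 7P gives 9.5P = 38, so P* = 4.
Plugging P* into demand: Q* = 728 - 2.5(4) = 718.
Total revenue = P* × Q* = 4 × 718 = 2872.

Total revenue = 2872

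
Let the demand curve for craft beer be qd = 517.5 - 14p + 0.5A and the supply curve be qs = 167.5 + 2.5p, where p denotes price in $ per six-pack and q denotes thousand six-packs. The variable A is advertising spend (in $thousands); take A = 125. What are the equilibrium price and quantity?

With A = 125, demand is qd = 580 - 14p.
The market clears where 580 - 14p = 167.5 + 2.5p. Rearranging, 16.5p = 412.5, hence p* = 25.
From the demand curve, q* = 580 - 14(25) = 230.

p* = 25, q* = 230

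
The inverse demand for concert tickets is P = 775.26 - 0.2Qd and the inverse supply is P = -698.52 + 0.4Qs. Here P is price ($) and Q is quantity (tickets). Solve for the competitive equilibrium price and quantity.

Inverting to quantity form: Qd = 3876.3 - 5P and Qs = 1746.3 + 2.5P.
At equilibrium Qd = Qs, so 3876.3 - 5P = 1746.3 + 2.5P; collecting terms, 2130 = 7.5P and P* = 284.
Then Q* = 3876.3 - 5(284) = 2456.3.

P* = 284, Q* = 2456.3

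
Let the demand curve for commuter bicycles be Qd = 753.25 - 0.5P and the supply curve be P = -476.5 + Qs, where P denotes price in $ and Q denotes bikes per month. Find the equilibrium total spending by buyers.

Rewriting in direct form: Qs = 476.5 + P.
Set Qd = Qs: 753.25 - 0.5P = 476.5 + P, so 276.75 = 1.5P and P* = 184.5.
Substitute back: Q* = 753.25 - 0.5(184.5) = 661.
Total spending by buyers = P* × Q* = 184.5 × 661 = 121954.5.

Total spending by buyers = 121954.5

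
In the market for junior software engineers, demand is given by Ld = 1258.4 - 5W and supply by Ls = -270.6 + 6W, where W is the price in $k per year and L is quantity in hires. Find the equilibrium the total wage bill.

Set Ld = Ls: 1258.4 - 5W = -270.6 + 6W, so 1529 = 11W and W* = 139.
Substitute back: L* = 1258.4 - 5(139) = 563.4.
The total wage bill = W* × L* = 139 × 563.4 = 78312.6.

The total wage bill = 78312.6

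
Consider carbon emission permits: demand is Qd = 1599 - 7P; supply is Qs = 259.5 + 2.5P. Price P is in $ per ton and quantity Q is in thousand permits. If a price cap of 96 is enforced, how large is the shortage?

Evaluating both curves at the ceiling price 96 gives Qd = 927, Qs = 499.5.
Shortage = Qd - Qs = 927 - 499.5 = 427.5.

Shortage = 427.5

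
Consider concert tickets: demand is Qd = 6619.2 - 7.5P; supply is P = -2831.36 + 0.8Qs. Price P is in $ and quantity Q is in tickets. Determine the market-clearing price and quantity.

In direct form, Qs = 3539.2 + 1.25P.
The market clears where 6619.2 - 7.5P = 3539.2 + 1.25P. Rearranging, 8.75P = 3080, hence P* = 352.
From the demand curve, Q* = 6619.2 - 7.5(352) = 3979.2.

P* = 352, Q* = 3979.2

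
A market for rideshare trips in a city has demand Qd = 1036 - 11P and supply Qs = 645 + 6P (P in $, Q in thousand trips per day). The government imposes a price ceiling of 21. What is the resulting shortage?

At P = 21: Qd = 805 and Qs = 771.
Shortage = Qd - Qs = 805 - 771 = 34.

Shortage = 34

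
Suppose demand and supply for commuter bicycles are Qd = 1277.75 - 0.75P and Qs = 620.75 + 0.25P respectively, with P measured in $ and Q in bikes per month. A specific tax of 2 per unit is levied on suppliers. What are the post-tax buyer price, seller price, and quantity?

Suppliers keep P_s = P_b - 2 per unit, so supply in terms of the buyer price is Qs = 620.25 + 0.25P_b.
Set Qd = Qs: 1277.75 - 0.75P_b = 620.25 + 0.25P_b, so 657.5 = P_b and P_b = 657.5.
So P_s = 655.5 and the quantity traded is Q = 1277.75 - 0.75(657.5) = 784.625.

P_b = 657.5, P_s = 655.5, Q = 784.625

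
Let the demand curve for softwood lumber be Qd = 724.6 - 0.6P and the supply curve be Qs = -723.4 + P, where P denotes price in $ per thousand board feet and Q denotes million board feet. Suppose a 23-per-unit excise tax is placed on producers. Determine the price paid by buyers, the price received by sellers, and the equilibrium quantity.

With a tax of 23 on producers, they supply based on the net price P_s = P_b - 23, so Qs = -746.4 + P_b.
Set Qd = Qs: 724.6 - 0.6P_b = -746.4 + P_b, so 1471 = 1.6P_b and P_b = 919.375.
So P_s = 896.375 and the quantity traded is Q = 724.6 - 0.6(919.375) = 172.975.

P_b = 919.375, P_s = 896.375, Q = 172.975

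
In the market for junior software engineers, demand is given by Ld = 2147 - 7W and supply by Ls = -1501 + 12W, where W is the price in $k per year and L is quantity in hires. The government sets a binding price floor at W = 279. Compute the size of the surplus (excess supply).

At W = 279: Ld = 194 and Ls = 1847.
Surplus = Ls - Ld = 1847 - 194 = 1653.

Surplus = 1653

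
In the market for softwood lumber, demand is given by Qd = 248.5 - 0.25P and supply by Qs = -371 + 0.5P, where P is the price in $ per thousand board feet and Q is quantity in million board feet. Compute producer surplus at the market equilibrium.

The market clears where 248.5 - 0.25P = -371 + 0.5P. Rearranging, 0.75P = 619.5, hence P* = 826.
Plugging P* into demand: Q* = 248.5 - 0.25(826) = 42.
Supply choke price (Qs = 0): P = 742. Producer surplus = ½ × (826 - 742) × 42 = 1764.

Producer surplus = 1764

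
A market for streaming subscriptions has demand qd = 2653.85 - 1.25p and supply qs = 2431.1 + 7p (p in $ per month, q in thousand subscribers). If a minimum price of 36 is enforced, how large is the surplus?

With p fixed at 36, quantity demanded is 2608.85 and quantity supplied is 2683.1.
Surplus = qs - qd = 2683.1 - 2608.85 = 74.25.

Surplus = 74.25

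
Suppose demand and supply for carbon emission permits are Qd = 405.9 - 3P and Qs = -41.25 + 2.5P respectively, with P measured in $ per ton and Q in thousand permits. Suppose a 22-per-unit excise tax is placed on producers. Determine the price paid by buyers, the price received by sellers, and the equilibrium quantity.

P_b = 91.3, P_s = 69.3, Q = 132

With a tax of 22 on producers, they supply based on the net price P_s = P_b - 22, so Qs = -96.25 + 2.5P_b.
Set Qd = Qs: 405.9 - 3P_b = -96.25 + 2.5P_b, so 502.15 = 5.5P_b and P_b = 91.3.
Then P_s = 91.3 - 22 = 69.3 and Q = 405.9 - 3(91.3) = 132.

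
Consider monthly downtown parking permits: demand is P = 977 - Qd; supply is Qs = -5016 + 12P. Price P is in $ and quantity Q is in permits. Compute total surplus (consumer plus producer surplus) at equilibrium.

Inverting to quantity form: Qd = 977 - P.
Set Qd = Qs: 977 - P = -5016 + 12P, so 5993 = 13P and P* = 461.
Then Q* = 977 - 461 = 516.
Demand choke price = 977; supply choke price = 418. CS = ½(977 - 461)(516) = 133128; PS = ½(461 - 418)(516) = 11094. Total surplus = 144222.

Total surplus = 144222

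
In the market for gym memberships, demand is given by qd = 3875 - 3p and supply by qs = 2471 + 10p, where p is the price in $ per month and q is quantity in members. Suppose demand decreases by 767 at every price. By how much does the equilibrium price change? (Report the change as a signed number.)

Δp = -59

The market clears where 3875 - 3p = 2471 + 10p. Rearranging, 13p = 1404, hence p* = 108.
From the demand curve, q* = 3875 - 3(108) = 3551.
After the shift, demand is qd = 3108 - 3p.
Re-solving, 13p = 637 gives p = 49 and q = 2961.
Δp = 49 - 108 = -59.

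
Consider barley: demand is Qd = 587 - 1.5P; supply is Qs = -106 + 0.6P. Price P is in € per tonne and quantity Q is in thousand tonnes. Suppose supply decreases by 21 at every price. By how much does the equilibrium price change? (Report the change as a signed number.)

ΔP = 10

Equating demand and supply, 587 - 1.5P = -106 + 0.6P gives 2.1P = 693, so P* = 330.
Then Q* = 587 - 1.5(330) = 92.
After the shift, supply is Qs = -127 + 0.6P.
New equilibrium: 714 = 2.1P, so P = 340 and Q = 77.
ΔP = 340 - 330 = 10.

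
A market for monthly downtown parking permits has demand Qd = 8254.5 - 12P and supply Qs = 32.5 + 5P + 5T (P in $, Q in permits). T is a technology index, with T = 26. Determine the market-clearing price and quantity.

With T = 26, supply is Qs = 162.5 + 5P.
At equilibrium Qd = Qs, so 8254.5 - 12P = 162.5 + 5P; collecting terms, 8092 = 17P and P* = 476.
From the demand curve, Q* = 8254.5 - 12(476) = 2542.5.

P* = 476, Q* = 2542.5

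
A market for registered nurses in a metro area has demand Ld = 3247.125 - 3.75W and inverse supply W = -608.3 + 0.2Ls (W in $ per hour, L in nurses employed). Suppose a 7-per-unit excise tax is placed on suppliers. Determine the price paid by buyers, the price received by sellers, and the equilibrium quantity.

W_b = 27.5, W_s = 20.5, L = 3144

Inverting to quantity form: Ls = 3041.5 + 5W.
The tax drives a wedge W_b - W_s = 7. Substituting W_s = W_b - 7 into supply: Ls = 3006.5 + 5W_b.
Market clearing requires 3247.125 - 3.75W_b = 3006.5 + 5W_b; hence 240.625 = 8.75W_b and W_b = 27.5.
So W_s = 20.5 and the quantity traded is L = 3247.125 - 3.75(27.5) = 3144.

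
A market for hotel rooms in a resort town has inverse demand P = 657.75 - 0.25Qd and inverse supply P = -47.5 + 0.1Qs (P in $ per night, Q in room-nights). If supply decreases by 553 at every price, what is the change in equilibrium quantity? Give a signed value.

Solving each curve for Q: Qd = 2631 - 4P and Qs = 475 + 10P.
The market clears where 2631 - 4P = 475 + 10P. Rearranging, 14P = 2156, hence P* = 154.
Then Q* = 2631 - 4(154) = 2015.
After the shift, supply is Qs = -78 + 10P.
The new intersection has 2709 = 14P, i.e. P = 193.5, Q = 1857.
ΔQ = 1857 - 2015 = -158.

ΔQ = -158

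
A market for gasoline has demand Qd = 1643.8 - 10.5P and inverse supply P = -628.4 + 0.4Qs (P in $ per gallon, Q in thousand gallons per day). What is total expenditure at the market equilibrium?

Total expenditure = 8876

Rewriting in direct form: Qs = 1571 + 2.5P.
Set Qd = Qs: 1643.8 - 10.5P = 1571 + 2.5P, so 72.8 = 13P and P* = 5.6.
Plugging P* into demand: Q* = 1643.8 - 10.5(5.6) = 1585.
Total expenditure = P* × Q* = 5.6 × 1585 = 8876.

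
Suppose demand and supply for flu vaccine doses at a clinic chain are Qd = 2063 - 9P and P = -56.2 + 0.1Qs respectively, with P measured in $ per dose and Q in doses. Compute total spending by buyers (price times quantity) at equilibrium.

In direct form, Qs = 562 + 10P.
Set Qd = Qs: 2063 - 9P = 562 + 10P, so 1501 = 19P and P* = 79.
Substitute back: Q* = 2063 - 9(79) = 1352.
Total spending by buyers = P* × Q* = 79 × 1352 = 106808.

Total spending by buyers = 106808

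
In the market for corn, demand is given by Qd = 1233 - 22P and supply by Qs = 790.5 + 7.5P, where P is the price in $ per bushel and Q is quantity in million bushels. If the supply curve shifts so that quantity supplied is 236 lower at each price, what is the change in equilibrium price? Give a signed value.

At equilibrium Qd = Qs, so 1233 - 22P = 790.5 + 7.5P; collecting terms, 442.5 = 29.5P and P* = 15.
Substitute back: Q* = 1233 - 22(15) = 903.
After the shift, supply is Qs = 554.5 + 7.5P.
The new intersection has 678.5 = 29.5P, i.e. P = 23, Q = 727.
ΔP = 23 - 15 = 8.

ΔP = 8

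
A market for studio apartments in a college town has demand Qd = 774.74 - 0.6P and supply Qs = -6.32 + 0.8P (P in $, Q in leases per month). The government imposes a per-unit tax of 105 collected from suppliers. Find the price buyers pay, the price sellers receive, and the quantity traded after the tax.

With a tax of 105 on suppliers, they supply based on the net price P_s = P_b - 105, so Qs = -90.32 + 0.8P_b.
Equate demand and the shifted supply: 774.74 - 0.6P_b = -90.32 + 0.8P_b, giving 1.4P_b = 865.06, so P_b = 617.9.
So P_s = 512.9 and the quantity traded is Q = 774.74 - 0.6(617.9) = 404.

P_b = 617.9, P_s = 512.9, Q = 404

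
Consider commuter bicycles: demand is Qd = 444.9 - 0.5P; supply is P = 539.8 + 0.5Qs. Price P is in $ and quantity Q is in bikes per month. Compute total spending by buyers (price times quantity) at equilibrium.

Total spending by buyers = 85372

In direct form, Qs = -1079.6 + 2P.
Equating demand and supply, 444.9 - 0.5P = -1079.6 + 2P gives 2.5P = 1524.5, so P* = 609.8.
Substitute back: Q* = 444.9 - 0.5(609.8) = 140.
Total spending by buyers = P* × Q* = 609.8 × 140 = 85372.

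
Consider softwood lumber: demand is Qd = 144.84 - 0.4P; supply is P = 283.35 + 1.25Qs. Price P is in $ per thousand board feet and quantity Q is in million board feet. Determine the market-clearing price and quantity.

In direct form, Qs = -226.68 + 0.8P.
Set Qd = Qs: 144.84 - 0.4P = -226.68 + 0.8P, so 371.52 = 1.2P and P* = 309.6.
Then Q* = 144.84 - 0.4(309.6) = 21.

P* = 309.6, Q* = 21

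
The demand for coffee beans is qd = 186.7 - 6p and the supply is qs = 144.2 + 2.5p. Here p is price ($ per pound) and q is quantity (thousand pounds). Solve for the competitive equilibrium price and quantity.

The market clears where 186.7 - 6p = 144.2 + 2.5p. Rearranging, 8.5p = 42.5, hence p* = 5.
Plugging p* into demand: q* = 186.7 - 6(5) = 156.7.

p* = 5, q* = 156.7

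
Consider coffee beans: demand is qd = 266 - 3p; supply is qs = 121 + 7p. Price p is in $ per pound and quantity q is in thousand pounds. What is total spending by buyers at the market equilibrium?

Total spending by buyers = 3226.25

The market clears where 266 - 3p = 121 + 7p. Rearranging, 10p = 145, hence p* = 14.5.
Substitute back: q* = 266 - 3(14.5) = 222.5.
Total spending by buyers = p* × q* = 14.5 × 222.5 = 3226.25.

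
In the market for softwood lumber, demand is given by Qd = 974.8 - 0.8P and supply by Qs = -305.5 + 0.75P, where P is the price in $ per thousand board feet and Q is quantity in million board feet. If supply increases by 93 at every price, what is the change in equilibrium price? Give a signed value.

ΔP = -60

At equilibrium Qd = Qs, so 974.8 - 0.8P = -305.5 + 0.75P; collecting terms, 1280.3 = 1.55P and P* = 826.
Then Q* = 974.8 - 0.8(826) = 314.
After the shift, supply is Qs = -212.5 + 0.75P.
The new intersection has 1187.3 = 1.55P, i.e. P = 766, Q = 362.
ΔP = 766 - 826 = -60.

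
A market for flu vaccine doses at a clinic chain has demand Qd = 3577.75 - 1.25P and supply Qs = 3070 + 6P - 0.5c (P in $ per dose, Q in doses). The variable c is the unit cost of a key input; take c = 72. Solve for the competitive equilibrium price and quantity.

With c = 72, supply is Qs = 3034 + 6P.
Equating demand and supply, 3577.75 - 1.25P = 3034 + 6P gives 7.25P = 543.75, so P* = 75.
Plugging P* into demand: Q* = 3577.75 - 1.25(75) = 3484.

P* = 75, Q* = 3484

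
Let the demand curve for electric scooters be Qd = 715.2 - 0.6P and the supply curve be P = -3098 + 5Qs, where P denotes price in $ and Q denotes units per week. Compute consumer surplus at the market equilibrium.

Consumer surplus = 345076.875

In direct form, Qs = 619.6 + 0.2P.
At equilibrium Qd = Qs, so 715.2 - 0.6P = 619.6 + 0.2P; collecting terms, 95.6 = 0.8P and P* = 119.5.
Plugging P* into demand: Q* = 715.2 - 0.6(119.5) = 643.5.
Demand choke price (Qd = 0): P = 715.2/0.6 = 1192. Consumer surplus = ½ × (1192 - 119.5) × 643.5 = 345076.875.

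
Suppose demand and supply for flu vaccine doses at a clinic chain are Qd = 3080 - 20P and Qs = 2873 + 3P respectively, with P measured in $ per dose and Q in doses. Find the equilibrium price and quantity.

At equilibrium Qd = Qs, so 3080 - 20P = 2873 + 3P; collecting terms, 207 = 23P and P* = 9.
Plugging P* into demand: Q* = 3080 - 20(9) = 2900.

P* = 9, Q* = 2900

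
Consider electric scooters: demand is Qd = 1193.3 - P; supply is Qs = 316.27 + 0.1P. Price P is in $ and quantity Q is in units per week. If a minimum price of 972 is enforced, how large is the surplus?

Surplus = 192.17

At P = 972: Qd = 221.3 and Qs = 413.47.
Surplus = Qs - Qd = 413.47 - 221.3 = 192.17.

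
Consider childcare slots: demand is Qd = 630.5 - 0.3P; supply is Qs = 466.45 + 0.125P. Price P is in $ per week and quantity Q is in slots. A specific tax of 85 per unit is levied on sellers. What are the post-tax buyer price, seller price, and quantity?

P_b = 411, P_s = 326, Q = 507.2

With a tax of 85 on sellers, they supply based on the net price P_s = P_b - 85, so Qs = 455.825 + 0.125P_b.
Market clearing requires 630.5 - 0.3P_b = 455.825 + 0.125P_b; hence 174.675 = 0.425P_b and P_b = 411.
Then P_s = 411 - 85 = 326 and Q = 630.5 - 0.3(411) = 507.2.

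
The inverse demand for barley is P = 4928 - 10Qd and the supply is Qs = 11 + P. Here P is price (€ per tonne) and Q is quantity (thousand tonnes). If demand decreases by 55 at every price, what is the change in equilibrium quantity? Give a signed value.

Inverting to quantity form: Qd = 492.8 - 0.1P.
Equating demand and supply, 492.8 - 0.1P = 11 + P gives 1.1P = 481.8, so P* = 438.
Then Q* = 492.8 - 0.1(438) = 449.
After the shift, demand is Qd = 437.8 - 0.1P.
Re-solving, 1.1P = 426.8 gives P = 388 and Q = 399.
ΔQ = 399 - 449 = -50.

ΔQ = -50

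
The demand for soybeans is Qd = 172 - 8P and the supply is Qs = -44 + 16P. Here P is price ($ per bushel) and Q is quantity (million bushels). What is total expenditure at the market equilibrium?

Total expenditure = 900

Set Qd = Qs: 172 - 8P = -44 + 16P, so 216 = 24P and P* = 9.
From the demand curve, Q* = 172 - 8(9) = 100.
Total expenditure = P* × Q* = 9 × 100 = 900.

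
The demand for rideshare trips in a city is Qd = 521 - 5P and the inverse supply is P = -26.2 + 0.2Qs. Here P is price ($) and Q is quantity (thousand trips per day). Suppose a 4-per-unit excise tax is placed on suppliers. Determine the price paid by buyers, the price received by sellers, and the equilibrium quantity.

P_b = 41, P_s = 37, Q = 316

Rewriting in direct form: Qs = 131 + 5P.
The tax drives a wedge P_b - P_s = 4. Substituting P_s = P_b - 4 into supply: Qs = 111 + 5P_b.
Equate demand and the shifted supply: 521 - 5P_b = 111 + 5P_b, giving 10P_b = 410, so P_b = 41.
So P_s = 37 and the quantity traded is Q = 521 - 5(41) = 316.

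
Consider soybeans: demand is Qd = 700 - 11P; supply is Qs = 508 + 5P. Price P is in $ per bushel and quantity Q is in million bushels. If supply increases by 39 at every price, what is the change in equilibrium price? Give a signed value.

ΔP = -2.4375

The market clears where 700 - 11P = 508 + 5P. Rearranging, 16P = 192, hence P* = 12.
Substitute back: Q* = 700 - 11(12) = 568.
After the shift, supply is Qs = 547 + 5P.
The new intersection has 153 = 16P, i.e. P = 9.5625, Q = 594.8125.
ΔP = 9.5625 - 12 = -2.4375.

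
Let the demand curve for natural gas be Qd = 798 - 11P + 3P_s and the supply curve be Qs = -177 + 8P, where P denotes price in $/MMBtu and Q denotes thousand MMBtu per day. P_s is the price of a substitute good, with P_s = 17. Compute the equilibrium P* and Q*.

P* = 54, Q* = 255

With P_s = 17, demand is Qd = 849 - 11P.
Equating demand and supply, 849 - 11P = -177 + 8P gives 19P = 1026, so P* = 54.
Then Q* = 849 - 11(54) = 255.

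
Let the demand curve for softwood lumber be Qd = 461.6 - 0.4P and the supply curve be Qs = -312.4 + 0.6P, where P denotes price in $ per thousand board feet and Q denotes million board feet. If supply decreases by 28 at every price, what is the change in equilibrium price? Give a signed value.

At equilibrium Qd = Qs, so 461.6 - 0.4P = -312.4 + 0.6P; collecting terms, 774 = P and P* = 774.
Then Q* = 461.6 - 0.4(774) = 152.
After the shift, supply is Qs = -340.4 + 0.6P.
The new intersection has 802 = P, i.e. P = 802, Q = 140.8.
ΔP = 802 - 774 = 28.

ΔP = 28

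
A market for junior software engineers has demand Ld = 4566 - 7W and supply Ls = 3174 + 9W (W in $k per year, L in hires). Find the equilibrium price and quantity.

W* = 87, L* = 3957

The market clears where 4566 - 7W = 3174 + 9W. Rearranging, 16W = 1392, hence W* = 87.
From the demand curve, L* = 4566 - 7(87) = 3957.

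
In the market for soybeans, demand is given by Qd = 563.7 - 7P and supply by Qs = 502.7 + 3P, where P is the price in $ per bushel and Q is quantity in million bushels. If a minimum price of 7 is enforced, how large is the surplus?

Surplus = 9

At P = 7: Qd = 514.7 and Qs = 523.7.
Surplus = Qs - Qd = 523.7 - 514.7 = 9.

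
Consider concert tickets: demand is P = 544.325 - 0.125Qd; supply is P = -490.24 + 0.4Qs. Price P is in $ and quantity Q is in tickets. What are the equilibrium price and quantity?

Inverting to quantity form: Qd = 4354.6 - 8P and Qs = 1225.6 + 2.5P.
Set Qd = Qs: 4354.6 - 8P = 1225.6 + 2.5P, so 3129 = 10.5P and P* = 298.
Substitute back: Q* = 4354.6 - 8(298) = 1970.6.

P* = 298, Q* = 1970.6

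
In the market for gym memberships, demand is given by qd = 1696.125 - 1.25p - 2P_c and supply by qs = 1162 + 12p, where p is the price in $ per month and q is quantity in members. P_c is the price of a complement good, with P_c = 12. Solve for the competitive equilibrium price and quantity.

With P_c = 12, demand is qd = 1672.125 - 1.25p.
Equating demand and supply, 1672.125 - 1.25p = 1162 + 12p gives 13.25p = 510.125, so p* = 38.5.
Then q* = 1672.125 - 1.25(38.5) = 1624.

p* = 38.5, q* = 1624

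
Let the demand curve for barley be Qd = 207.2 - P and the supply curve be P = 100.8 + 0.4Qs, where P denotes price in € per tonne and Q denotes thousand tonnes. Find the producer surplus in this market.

Rewriting in direct form: Qs = -252 + 2.5P.
At equilibrium Qd = Qs, so 207.2 - P = -252 + 2.5P; collecting terms, 459.2 = 3.5P and P* = 131.2.
Substitute back: Q* = 207.2 - 131.2 = 76.
Supply choke price (Qs = 0): P = 100.8. Producer surplus = ½ × (131.2 - 100.8) × 76 = 1155.2.

Producer surplus = 1155.2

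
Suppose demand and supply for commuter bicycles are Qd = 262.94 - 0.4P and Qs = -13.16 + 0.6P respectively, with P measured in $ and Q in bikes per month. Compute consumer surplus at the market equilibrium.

The market clears where 262.94 - 0.4P = -13.16 + 0.6P. Rearranging, P = 276.1, hence P* = 276.1.
Substitute back: Q* = 262.94 - 0.4(276.1) = 152.5.
Demand choke price (Qd = 0): P = 262.94/0.4 = 657.35. Consumer surplus = ½ × (657.35 - 276.1) × 152.5 = 29070.3125.

Consumer surplus = 29070.3125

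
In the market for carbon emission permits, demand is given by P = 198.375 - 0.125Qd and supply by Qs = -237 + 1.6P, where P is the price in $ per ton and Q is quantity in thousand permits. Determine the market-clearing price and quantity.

Inverting to quantity form: Qd = 1587 - 8P.
The market clears where 1587 - 8P = -237 + 1.6P. Rearranging, 9.6P = 1824, hence P* = 190.
Substitute back: Q* = 1587 - 8(190) = 67.

P* = 190, Q* = 67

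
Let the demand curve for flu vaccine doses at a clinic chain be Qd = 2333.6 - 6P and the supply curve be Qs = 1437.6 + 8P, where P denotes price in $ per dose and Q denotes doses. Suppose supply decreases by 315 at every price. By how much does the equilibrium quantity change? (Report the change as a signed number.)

ΔQ = -135

Equating demand and supply, 2333.6 - 6P = 1437.6 + 8P gives 14P = 896, so P* = 64.
Then Q* = 2333.6 - 6(64) = 1949.6.
After the shift, supply is Qs = 1122.6 + 8P.
New equilibrium: 1211 = 14P, so P = 86.5 and Q = 1814.6.
ΔQ = 1814.6 - 1949.6 = -135.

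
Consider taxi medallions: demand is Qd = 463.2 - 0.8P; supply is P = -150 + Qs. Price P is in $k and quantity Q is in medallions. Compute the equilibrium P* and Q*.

P* = 174, Q* = 324

Inverting to quantity form: Qs = 150 + P.
At equilibrium Qd = Qs, so 463.2 - 0.8P = 150 + P; collecting terms, 313.2 = 1.8P and P* = 174.
Then Q* = 463.2 - 0.8(174) = 324.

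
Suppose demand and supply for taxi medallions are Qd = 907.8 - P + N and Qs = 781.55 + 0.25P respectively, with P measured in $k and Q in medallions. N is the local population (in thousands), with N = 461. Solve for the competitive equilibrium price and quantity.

P* = 469.8, Q* = 899

With N = 461, demand is Qd = 1368.8 - P.
At equilibrium Qd = Qs, so 1368.8 - P = 781.55 + 0.25P; collecting terms, 587.25 = 1.25P and P* = 469.8.
From the demand curve, Q* = 1368.8 - 469.8 = 899.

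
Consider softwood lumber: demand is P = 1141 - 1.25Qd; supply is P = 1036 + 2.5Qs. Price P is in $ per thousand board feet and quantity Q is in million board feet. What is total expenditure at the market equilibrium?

In direct form, Qd = 912.8 - 0.8P and Qs = -414.4 + 0.4P.
At equilibrium Qd = Qs, so 912.8 - 0.8P = -414.4 + 0.4P; collecting terms, 1327.2 = 1.2P and P* = 1106.
Plugging P* into demand: Q* = 912.8 - 0.8(1106) = 28.
Total expenditure = P* × Q* = 1106 × 28 = 30968.

Total expenditure = 30968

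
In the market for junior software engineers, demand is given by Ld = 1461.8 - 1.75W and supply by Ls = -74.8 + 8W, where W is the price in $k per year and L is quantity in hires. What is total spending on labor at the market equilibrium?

Total spending on labor = 186913.6

Set Ld = Ls: 1461.8 - 1.75W = -74.8 + 8W, so 1536.6 = 9.75W and W* = 157.6.
Substitute back: L* = 1461.8 - 1.75(157.6) = 1186.
Total spending on labor = W* × L* = 157.6 × 1186 = 186913.6.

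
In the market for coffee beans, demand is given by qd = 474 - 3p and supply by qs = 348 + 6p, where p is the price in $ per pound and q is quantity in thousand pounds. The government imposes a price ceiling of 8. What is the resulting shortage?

Shortage = 54

At p = 8: qd = 450 and qs = 396.
Shortage = qd - qs = 450 - 396 = 54.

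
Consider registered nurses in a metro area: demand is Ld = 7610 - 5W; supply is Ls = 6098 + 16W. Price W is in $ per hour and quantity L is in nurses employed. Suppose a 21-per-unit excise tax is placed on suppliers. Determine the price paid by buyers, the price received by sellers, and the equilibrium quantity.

The tax drives a wedge W_b - W_s = 21. Substituting W_s = W_b - 21 into supply: Ls = 5762 + 16W_b.
Market clearing requires 7610 - 5W_b = 5762 + 16W_b; hence 1848 = 21W_b and W_b = 88.
Then W_s = 88 - 21 = 67 and L = 7610 - 5(88) = 7170.

W_b = 88, W_s = 67, L = 7170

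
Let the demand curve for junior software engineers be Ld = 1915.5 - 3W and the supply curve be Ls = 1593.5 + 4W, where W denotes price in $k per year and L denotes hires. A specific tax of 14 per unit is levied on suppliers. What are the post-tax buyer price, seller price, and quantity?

W_b = 54, W_s = 40, L = 1753.5

The tax drives a wedge W_b - W_s = 14. Substituting W_s = W_b - 14 into supply: Ls = 1537.5 + 4W_b.
Market clearing requires 1915.5 - 3W_b = 1537.5 + 4W_b; hence 378 = 7W_b and W_b = 54.
Then W_s = 54 - 14 = 40 and L = 1915.5 - 3(54) = 1753.5.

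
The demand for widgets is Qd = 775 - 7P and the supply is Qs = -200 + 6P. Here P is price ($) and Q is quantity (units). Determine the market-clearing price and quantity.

P* = 75, Q* = 250

Equating demand and supply, 775 - 7P = -200 + 6P gives 13P = 975, so P* = 75.
Then Q* = 775 - 7(75) = 250.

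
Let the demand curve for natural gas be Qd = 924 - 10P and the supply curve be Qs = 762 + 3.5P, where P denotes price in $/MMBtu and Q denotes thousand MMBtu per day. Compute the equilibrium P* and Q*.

P* = 12, Q* = 804

Set Qd = Qs: 924 - 10P = 762 + 3.5P, so 162 = 13.5P and P* = 12.
Then Q* = 924 - 10(12) = 804.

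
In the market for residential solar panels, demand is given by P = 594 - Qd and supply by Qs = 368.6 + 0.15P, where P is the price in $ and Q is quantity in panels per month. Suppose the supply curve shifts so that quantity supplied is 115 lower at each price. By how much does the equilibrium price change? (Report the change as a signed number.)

Solving each curve for Q: Qd = 594 - P.
Equating demand and supply, 594 - P = 368.6 + 0.15P gives 1.15P = 225.4, so P* = 196.
From the demand curve, Q* = 594 - 196 = 398.
After the shift, supply is Qs = 253.6 + 0.15P.
Re-solving, 1.15P = 340.4 gives P = 296 and Q = 298.
ΔP = 296 - 196 = 100.

ΔP = 100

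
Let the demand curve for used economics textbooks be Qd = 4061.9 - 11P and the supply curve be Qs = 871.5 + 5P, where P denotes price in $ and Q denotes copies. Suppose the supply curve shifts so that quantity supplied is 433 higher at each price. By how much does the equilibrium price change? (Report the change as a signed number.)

The market clears where 4061.9 - 11P = 871.5 + 5P. Rearranging, 16P = 3190.4, hence P* = 199.4.
Plugging P* into demand: Q* = 4061.9 - 11(199.4) = 1868.5.
After the shift, supply is Qs = 1304.5 + 5P.
The new intersection has 2757.4 = 16P, i.e. P = 172.3375, Q = 2166.1875.
ΔP = 172.3375 - 199.4 = -27.0625.

ΔP = -27.0625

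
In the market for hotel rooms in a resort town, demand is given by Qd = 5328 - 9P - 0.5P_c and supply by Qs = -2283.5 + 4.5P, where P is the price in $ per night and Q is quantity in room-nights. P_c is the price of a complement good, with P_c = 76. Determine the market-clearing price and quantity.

With P_c = 76, demand is Qd = 5290 - 9P.
Equating demand and supply, 5290 - 9P = -2283.5 + 4.5P gives 13.5P = 7573.5, so P* = 561.
Substitute back: Q* = 5290 - 9(561) = 241.

P* = 561, Q* = 241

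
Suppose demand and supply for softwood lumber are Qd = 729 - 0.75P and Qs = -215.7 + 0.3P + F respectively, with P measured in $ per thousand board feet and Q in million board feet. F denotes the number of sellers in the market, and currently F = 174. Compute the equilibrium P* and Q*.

P* = 734, Q* = 178.5

With F = 174, supply is Qs = -41.7 + 0.3P.
At equilibrium Qd = Qs, so 729 - 0.75P = -41.7 + 0.3P; collecting terms, 770.7 = 1.05P and P* = 734.
Plugging P* into demand: Q* = 729 - 0.75(734) = 178.5.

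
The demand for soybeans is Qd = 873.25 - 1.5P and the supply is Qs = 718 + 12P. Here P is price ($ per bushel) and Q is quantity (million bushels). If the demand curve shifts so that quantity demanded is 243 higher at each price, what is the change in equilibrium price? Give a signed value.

Set Qd = Qs: 873.25 - 1.5P = 718 + 12P, so 155.25 = 13.5P and P* = 11.5.
Plugging P* into demand: Q* = 873.25 - 1.5(11.5) = 856.
After the shift, demand is Qd = 1116.25 - 1.5P.
The new intersection has 398.25 = 13.5P, i.e. P = 29.5, Q = 1072.
ΔP = 29.5 - 11.5 = 18.

ΔP = 18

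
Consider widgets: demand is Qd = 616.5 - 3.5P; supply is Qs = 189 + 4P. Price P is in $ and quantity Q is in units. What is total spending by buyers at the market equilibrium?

Total spending by buyers = 23769

At equilibrium Qd = Qs, so 616.5 - 3.5P = 189 + 4P; collecting terms, 427.5 = 7.5P and P* = 57.
Then Q* = 616.5 - 3.5(57) = 417.
Total spending by buyers = P* × Q* = 57 × 417 = 23769.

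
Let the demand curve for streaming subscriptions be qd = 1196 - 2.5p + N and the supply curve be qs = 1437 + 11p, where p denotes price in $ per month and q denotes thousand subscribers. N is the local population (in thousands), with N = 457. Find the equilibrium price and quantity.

p* = 16, q* = 1613

With N = 457, demand is qd = 1653 - 2.5p.
At equilibrium qd = qs, so 1653 - 2.5p = 1437 + 11p; collecting terms, 216 = 13.5p and p* = 16.
Substitute back: q* = 1653 - 2.5(16) = 1613.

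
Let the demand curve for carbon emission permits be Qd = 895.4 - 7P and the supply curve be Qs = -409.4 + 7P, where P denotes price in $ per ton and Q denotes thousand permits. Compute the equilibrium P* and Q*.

At equilibrium Qd = Qs, so 895.4 - 7P = -409.4 + 7P; collecting terms, 1304.8 = 14P and P* = 93.2.
Plugging P* into demand: Q* = 895.4 - 7(93.2) = 243.

P* = 93.2, Q* = 243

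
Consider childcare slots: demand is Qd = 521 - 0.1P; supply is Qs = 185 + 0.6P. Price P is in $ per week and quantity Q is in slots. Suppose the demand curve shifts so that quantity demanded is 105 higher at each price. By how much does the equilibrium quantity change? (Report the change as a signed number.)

At equilibrium Qd = Qs, so 521 - 0.1P = 185 + 0.6P; collecting terms, 336 = 0.7P and P* = 480.
From the demand curve, Q* = 521 - 0.1(480) = 473.
After the shift, demand is Qd = 626 - 0.1P.
The new intersection has 441 = 0.7P, i.e. P = 630, Q = 563.
ΔQ = 563 - 473 = 90.

ΔQ = 90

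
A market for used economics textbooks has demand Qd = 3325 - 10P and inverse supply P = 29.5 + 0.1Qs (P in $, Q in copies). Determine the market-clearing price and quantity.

P* = 181, Q* = 1515

In direct form, Qs = -295 + 10P.
Set Qd = Qs: 3325 - 10P = -295 + 10P, so 3620 = 20P and P* = 181.
Plugging P* into demand: Q* = 3325 - 10(181) = 1515.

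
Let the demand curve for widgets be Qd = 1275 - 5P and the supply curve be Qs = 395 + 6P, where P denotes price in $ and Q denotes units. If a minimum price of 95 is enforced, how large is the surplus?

With P fixed at 95, quantity demanded is 800 and quantity supplied is 965.
Surplus = Qs - Qd = 965 - 800 = 165.

Surplus = 165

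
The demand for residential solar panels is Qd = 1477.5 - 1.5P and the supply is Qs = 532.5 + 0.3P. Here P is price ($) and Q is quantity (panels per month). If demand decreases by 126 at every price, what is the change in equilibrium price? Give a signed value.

Equating demand and supply, 1477.5 - 1.5P = 532.5 + 0.3P gives 1.8P = 945, so P* = 525.
Plugging P* into demand: Q* = 1477.5 - 1.5(525) = 690.
After the shift, demand is Qd = 1351.5 - 1.5P.
New equilibrium: 819 = 1.8P, so P = 455 and Q = 669.
ΔP = 455 - 525 = -70.

ΔP = -70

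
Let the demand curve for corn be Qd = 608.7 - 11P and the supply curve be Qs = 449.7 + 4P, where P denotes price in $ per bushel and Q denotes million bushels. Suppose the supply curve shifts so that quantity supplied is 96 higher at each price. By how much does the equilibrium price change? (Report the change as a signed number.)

At equilibrium Qd = Qs, so 608.7 - 11P = 449.7 + 4P; collecting terms, 159 = 15P and P* = 10.6.
Substitute back: Q* = 608.7 - 11(10.6) = 492.1.
After the shift, supply is Qs = 545.7 + 4P.
The new intersection has 63 = 15P, i.e. P = 4.2, Q = 562.5.
ΔP = 4.2 - 10.6 = -6.4.

ΔP = -6.4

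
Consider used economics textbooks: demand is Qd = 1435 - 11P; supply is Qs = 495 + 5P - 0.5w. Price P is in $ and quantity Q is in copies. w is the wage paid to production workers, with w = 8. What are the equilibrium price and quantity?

With w = 8, supply is Qs = 491 + 5P.
The market clears where 1435 - 11P = 491 + 5P. Rearranging, 16P = 944, hence P* = 59.
Then Q* = 1435 - 11(59) = 786.

P* = 59, Q* = 786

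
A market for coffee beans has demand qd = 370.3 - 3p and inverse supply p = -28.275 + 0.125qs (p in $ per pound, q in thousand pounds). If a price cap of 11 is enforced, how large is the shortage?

Solving each curve for q: qs = 226.2 + 8p.
With p fixed at 11, quantity demanded is 337.3 and quantity supplied is 314.2.
Shortage = qd - qs = 337.3 - 314.2 = 23.1.

Shortage = 23.1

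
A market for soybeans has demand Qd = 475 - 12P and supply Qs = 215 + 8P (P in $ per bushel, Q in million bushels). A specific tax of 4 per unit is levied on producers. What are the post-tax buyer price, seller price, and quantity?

With a tax of 4 on producers, they supply based on the net price P_s = P_b - 4, so Qs = 183 + 8P_b.
Set Qd = Qs: 475 - 12P_b = 183 + 8P_b, so 292 = 20P_b and P_b = 14.6.
Then P_s = 14.6 - 4 = 10.6 and Q = 475 - 12(14.6) = 299.8.

P_b = 14.6, P_s = 10.6, Q = 299.8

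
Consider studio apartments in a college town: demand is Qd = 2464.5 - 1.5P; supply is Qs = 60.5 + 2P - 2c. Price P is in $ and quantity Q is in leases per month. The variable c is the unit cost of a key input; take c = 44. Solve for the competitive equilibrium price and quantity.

With c = 44, supply is Qs = -27.5 + 2P.
At equilibrium Qd = Qs, so 2464.5 - 1.5P = -27.5 + 2P; collecting terms, 2492 = 3.5P and P* = 712.
Then Q* = 2464.5 - 1.5(712) = 1396.5.

P* = 712, Q* = 1396.5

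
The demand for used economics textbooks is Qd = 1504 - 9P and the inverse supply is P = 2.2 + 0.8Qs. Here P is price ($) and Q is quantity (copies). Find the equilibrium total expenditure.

Inverting to quantity form: Qs = -2.75 + 1.25P.
The market clears where 1504 - 9P = -2.75 + 1.25P. Rearranging, 10.25P = 1506.75, hence P* = 147.
From the demand curve, Q* = 1504 - 9(147) = 181.
Total expenditure = P* × Q* = 147 × 181 = 26607.

Total expenditure = 26607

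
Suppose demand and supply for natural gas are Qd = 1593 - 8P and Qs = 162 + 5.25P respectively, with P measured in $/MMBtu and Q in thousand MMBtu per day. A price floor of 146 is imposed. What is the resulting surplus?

At P = 146: Qd = 425 and Qs = 928.5.
Surplus = Qs - Qd = 928.5 - 425 = 503.5.

Surplus = 503.5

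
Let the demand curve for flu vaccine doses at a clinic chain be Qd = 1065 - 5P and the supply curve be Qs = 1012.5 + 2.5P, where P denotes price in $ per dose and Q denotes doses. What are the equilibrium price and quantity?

Equating demand and supply, 1065 - 5P = 1012.5 + 2.5P gives 7.5P = 52.5, so P* = 7.
Substitute back: Q* = 1065 - 5(7) = 1030.

P* = 7, Q* = 1030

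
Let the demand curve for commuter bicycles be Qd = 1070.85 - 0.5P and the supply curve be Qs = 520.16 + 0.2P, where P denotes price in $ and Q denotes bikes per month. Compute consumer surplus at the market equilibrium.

Consumer surplus = 459006.25

Equating demand and supply, 1070.85 - 0.5P = 520.16 + 0.2P gives 0.7P = 550.69, so P* = 786.7.
Then Q* = 1070.85 - 0.5(786.7) = 677.5.
Demand choke price (Qd = 0): P = 1070.85/0.5 = 2141.7. Consumer surplus = ½ × (2141.7 - 786.7) × 677.5 = 459006.25.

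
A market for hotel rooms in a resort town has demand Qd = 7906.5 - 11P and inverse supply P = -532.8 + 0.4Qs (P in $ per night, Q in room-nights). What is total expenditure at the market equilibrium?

Inverting to quantity form: Qs = 1332 + 2.5P.
Set Qd = Qs: 7906.5 - 11P = 1332 + 2.5P, so 6574.5 = 13.5P and P* = 487.
Then Q* = 7906.5 - 11(487) = 2549.5.
Total expenditure = P* × Q* = 487 × 2549.5 = 1241606.5.

Total expenditure = 1241606.5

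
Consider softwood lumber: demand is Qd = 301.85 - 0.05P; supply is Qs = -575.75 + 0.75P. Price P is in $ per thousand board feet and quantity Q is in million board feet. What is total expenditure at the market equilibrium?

Total expenditure = 270959

At equilibrium Qd = Qs, so 301.85 - 0.05P = -575.75 + 0.75P; collecting terms, 877.6 = 0.8P and P* = 1097.
Substitute back: Q* = 301.85 - 0.05(1097) = 247.
Total expenditure = P* × Q* = 1097 × 247 = 270959.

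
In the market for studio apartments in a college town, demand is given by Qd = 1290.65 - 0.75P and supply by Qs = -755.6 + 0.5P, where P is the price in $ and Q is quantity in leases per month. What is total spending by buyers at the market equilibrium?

Total spending by buyers = 102967.3

The market clears where 1290.65 - 0.75P = -755.6 + 0.5P. Rearranging, 1.25P = 2046.25, hence P* = 1637.
From the demand curve, Q* = 1290.65 - 0.75(1637) = 62.9.
Total spending by buyers = P* × Q* = 1637 × 62.9 = 102967.3.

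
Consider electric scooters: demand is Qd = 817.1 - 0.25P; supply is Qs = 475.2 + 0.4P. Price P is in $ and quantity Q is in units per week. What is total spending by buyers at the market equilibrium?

Equating demand and supply, 817.1 - 0.25P = 475.2 + 0.4P gives 0.65P = 341.9, so P* = 526.
Substitute back: Q* = 817.1 - 0.25(526) = 685.6.
Total spending by buyers = P* × Q* = 526 × 685.6 = 360625.6.

Total spending by buyers = 360625.6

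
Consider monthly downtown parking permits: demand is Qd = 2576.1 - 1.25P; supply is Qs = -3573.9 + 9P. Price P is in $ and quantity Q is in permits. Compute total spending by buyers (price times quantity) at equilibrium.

Set Qd = Qs: 2576.1 - 1.25P = -3573.9 + 9P, so 6150 = 10.25P and P* = 600.
Substitute back: Q* = 2576.1 - 1.25(600) = 1826.1.
Total spending by buyers = P* × Q* = 600 × 1826.1 = 1095660.

Total spending by buyers = 1095660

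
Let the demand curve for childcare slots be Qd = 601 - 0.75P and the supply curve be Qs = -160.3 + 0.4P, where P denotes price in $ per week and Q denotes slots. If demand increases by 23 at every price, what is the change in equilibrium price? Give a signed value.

At equilibrium Qd = Qs, so 601 - 0.75P = -160.3 + 0.4P; collecting terms, 761.3 = 1.15P and P* = 662.
Plugging P* into demand: Q* = 601 - 0.75(662) = 104.5.
After the shift, demand is Qd = 624 - 0.75P.
Re-solving, 1.15P = 784.3 gives P = 682 and Q = 112.5.
ΔP = 682 - 662 = 20.

ΔP = 20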